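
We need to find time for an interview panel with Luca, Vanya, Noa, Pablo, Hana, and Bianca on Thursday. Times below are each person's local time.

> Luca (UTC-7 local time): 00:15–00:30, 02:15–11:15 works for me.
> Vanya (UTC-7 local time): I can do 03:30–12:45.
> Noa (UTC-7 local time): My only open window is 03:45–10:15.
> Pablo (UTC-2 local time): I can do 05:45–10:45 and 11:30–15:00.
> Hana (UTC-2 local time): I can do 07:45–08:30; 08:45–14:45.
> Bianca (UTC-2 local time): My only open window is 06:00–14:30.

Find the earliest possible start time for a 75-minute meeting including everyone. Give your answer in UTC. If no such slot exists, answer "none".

10:45

Luca in UTC: 07:15-07:30, 09:15-18:15 (add 7h to convert from UTC-7).
Vanya in UTC: 10:30-19:45 (add 7h to convert from UTC-7).
Noa in UTC: 10:45-17:15 (add 7h to convert from UTC-7).
Pablo in UTC: 07:45-12:45, 13:30-17:00 (add 2h to convert from UTC-2).
Hana in UTC: 09:45-10:30, 10:45-16:45 (add 2h to convert from UTC-2).
Bianca in UTC: 08:00-16:30 (add 2h to convert from UTC-2).
Luca ∩ Vanya: 10:30-18:15.
Luca ∩ Vanya ∩ Noa: 10:45-17:15.
Luca ∩ Vanya ∩ Noa ∩ Pablo: 10:45-12:45, 13:30-17:00.
Luca ∩ Vanya ∩ Noa ∩ Pablo ∩ Hana: 10:45-12:45, 13:30-16:45.
Luca ∩ Vanya ∩ Noa ∩ Pablo ∩ Hana ∩ Bianca: 10:45-12:45, 13:30-16:30.
So the common availability across everyone is 10:45-12:45, 13:30-16:30.
The first common window of at least 75 minutes is 10:45-12:45, so the earliest start is 10:45.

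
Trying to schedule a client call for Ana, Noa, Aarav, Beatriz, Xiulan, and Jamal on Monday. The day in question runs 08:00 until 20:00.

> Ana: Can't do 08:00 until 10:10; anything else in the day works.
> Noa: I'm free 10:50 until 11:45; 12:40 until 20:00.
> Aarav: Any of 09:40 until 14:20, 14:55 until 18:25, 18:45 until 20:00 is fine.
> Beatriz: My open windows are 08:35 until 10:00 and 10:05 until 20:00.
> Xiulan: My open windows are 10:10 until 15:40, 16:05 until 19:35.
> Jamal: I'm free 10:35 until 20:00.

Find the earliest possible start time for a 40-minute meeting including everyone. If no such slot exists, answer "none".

10:50

Ana free: 10:10-20:00 (invert busy blocks within the working day).
Noa free: 10:50-11:45, 12:40-20:00.
Aarav free: 09:40-14:20, 14:55-18:25, 18:45-20:00.
Beatriz free: 08:35-10:00, 10:05-20:00.
Xiulan free: 10:10-15:40, 16:05-19:35.
Jamal free: 10:35-20:00.
Ana ∩ Noa: 10:50-11:45, 12:40-20:00.
Ana ∩ Noa ∩ Aarav: 10:50-11:45, 12:40-14:20, 14:55-18:25, 18:45-20:00.
Ana ∩ Noa ∩ Aarav ∩ Beatriz: 10:50-11:45, 12:40-14:20, 14:55-18:25, 18:45-20:00.
Ana ∩ Noa ∩ Aarav ∩ Beatriz ∩ Xiulan: 10:50-11:45, 12:40-14:20, 14:55-15:40, 16:05-18:25, 18:45-19:35.
Ana ∩ Noa ∩ Aarav ∩ Beatriz ∩ Xiulan ∩ Jamal: 10:50-11:45, 12:40-14:20, 14:55-15:40, 16:05-18:25, 18:45-19:35.
The first common window of at least 40 minutes is 10:50-11:45, so the earliest start is 10:50.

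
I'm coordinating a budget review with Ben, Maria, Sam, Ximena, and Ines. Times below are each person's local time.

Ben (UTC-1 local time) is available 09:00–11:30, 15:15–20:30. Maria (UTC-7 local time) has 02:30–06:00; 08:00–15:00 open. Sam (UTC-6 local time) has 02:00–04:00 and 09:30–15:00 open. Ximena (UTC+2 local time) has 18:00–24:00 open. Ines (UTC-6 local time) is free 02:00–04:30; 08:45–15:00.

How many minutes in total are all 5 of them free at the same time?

Ben in UTC: 10:00-12:30, 16:15-21:30 (add 1h to convert from UTC-1).
Maria in UTC: 09:30-13:00, 15:00-22:00 (add 7h to convert from UTC-7).
Sam in UTC: 08:00-10:00, 15:30-21:00 (add 6h to convert from UTC-6).
Ximena in UTC: 16:00-22:00 (subtract 2h to convert from UTC+2).
Ines in UTC: 08:00-10:30, 14:45-21:00 (add 6h to convert from UTC-6).
Ben ∩ Maria: 10:00-12:30, 16:15-21:30.
Ben ∩ Maria ∩ Sam: 16:15-21:00.
Ben ∩ Maria ∩ Sam ∩ Ximena: 16:15-21:00.
Ben ∩ Maria ∩ Sam ∩ Ximena ∩ Ines: 16:15-21:00.
So the common availability across everyone is 16:15-21:00.
That's a single block of 285 minutes.

285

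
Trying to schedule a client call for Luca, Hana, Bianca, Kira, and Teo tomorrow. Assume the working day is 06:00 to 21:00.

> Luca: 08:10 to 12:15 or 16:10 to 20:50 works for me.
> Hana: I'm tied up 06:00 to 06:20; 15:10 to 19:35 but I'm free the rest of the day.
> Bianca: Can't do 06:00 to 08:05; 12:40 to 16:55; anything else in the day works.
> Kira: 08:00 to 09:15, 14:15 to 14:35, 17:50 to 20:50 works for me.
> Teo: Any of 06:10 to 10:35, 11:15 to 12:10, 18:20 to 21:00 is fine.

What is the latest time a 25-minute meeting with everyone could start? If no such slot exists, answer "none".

Luca free: 08:10-12:15, 16:10-20:50.
Hana free: 06:20-15:10, 19:35-21:00 (invert busy blocks within the working day).
Bianca free: 08:05-12:40, 16:55-21:00 (invert busy blocks within the working day).
Kira free: 08:00-09:15, 14:15-14:35, 17:50-20:50.
Teo free: 06:10-10:35, 11:15-12:10, 18:20-21:00.
Luca ∩ Hana: 08:10-12:15, 19:35-20:50.
Luca ∩ Hana ∩ Bianca: 08:10-12:15, 19:35-20:50.
Luca ∩ Hana ∩ Bianca ∩ Kira: 08:10-09:15, 19:35-20:50.
Luca ∩ Hana ∩ Bianca ∩ Kira ∩ Teo: 08:10-09:15, 19:35-20:50.
So the common availability across everyone is 08:10-09:15, 19:35-20:50.
The last common window of at least 25 minutes is 19:35-20:50; a 25-minute meeting can start as late as 20:25 and still end by 20:50.

20:25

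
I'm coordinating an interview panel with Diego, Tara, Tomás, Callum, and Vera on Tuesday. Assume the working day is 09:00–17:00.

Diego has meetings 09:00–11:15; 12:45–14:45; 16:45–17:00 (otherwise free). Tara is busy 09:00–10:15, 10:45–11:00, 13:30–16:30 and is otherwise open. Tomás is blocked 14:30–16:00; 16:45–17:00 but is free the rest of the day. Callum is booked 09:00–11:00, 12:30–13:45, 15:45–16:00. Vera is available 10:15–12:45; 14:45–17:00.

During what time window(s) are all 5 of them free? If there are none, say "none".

Diego free: 11:15-12:45, 14:45-16:45 (invert busy blocks within the working day).
Tara free: 10:15-10:45, 11:00-13:30, 16:30-17:00 (invert busy blocks within the working day).
Tomás free: 09:00-14:30, 16:00-16:45 (invert busy blocks within the working day).
Callum free: 11:00-12:30, 13:45-15:45, 16:00-17:00 (invert busy blocks within the working day).
Vera free: 10:15-12:45, 14:45-17:00.
Diego ∩ Tara: 11:15-12:45, 16:30-16:45.
Diego ∩ Tara ∩ Tomás: 11:15-12:45, 16:30-16:45.
Diego ∩ Tara ∩ Tomás ∩ Callum: 11:15-12:30, 16:30-16:45.
Diego ∩ Tara ∩ Tomás ∩ Callum ∩ Vera: 11:15-12:30, 16:30-16:45.
Those are the intersection windows.

11:15-12:30, 16:30-16:45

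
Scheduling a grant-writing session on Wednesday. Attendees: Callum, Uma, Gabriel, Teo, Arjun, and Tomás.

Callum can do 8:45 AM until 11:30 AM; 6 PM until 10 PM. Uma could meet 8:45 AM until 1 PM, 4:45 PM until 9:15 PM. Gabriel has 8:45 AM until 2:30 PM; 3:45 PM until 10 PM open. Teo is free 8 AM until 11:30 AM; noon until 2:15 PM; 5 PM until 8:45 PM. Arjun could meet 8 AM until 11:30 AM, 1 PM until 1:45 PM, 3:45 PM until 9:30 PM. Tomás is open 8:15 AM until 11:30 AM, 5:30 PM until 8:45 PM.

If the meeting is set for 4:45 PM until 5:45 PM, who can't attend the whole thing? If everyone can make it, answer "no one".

Callum, Teo, Tomás

Callum: not fully free for 16:45-17:45. Uma: free for 16:45-17:45. Gabriel: free for 16:45-17:45. Teo: not fully free for 16:45-17:45. Arjun: free for 16:45-17:45. Tomás: not fully free for 16:45-17:45.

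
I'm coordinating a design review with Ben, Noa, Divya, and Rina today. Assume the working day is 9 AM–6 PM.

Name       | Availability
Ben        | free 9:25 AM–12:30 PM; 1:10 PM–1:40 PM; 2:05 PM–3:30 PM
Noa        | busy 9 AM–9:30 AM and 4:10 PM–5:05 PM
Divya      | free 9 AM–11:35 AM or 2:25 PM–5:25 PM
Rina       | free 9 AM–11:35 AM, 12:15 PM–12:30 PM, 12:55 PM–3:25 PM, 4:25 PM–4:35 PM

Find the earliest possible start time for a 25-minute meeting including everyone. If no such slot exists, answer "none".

Ben free: 09:25-12:30, 13:10-13:40, 14:05-15:30.
Noa free: 09:30-16:10, 17:05-18:00 (invert busy blocks within the working day).
Divya free: 09:00-11:35, 14:25-17:25.
Rina free: 09:00-11:35, 12:15-12:30, 12:55-15:25, 16:25-16:35.
Ben ∩ Noa: 09:30-12:30, 13:10-13:40, 14:05-15:30.
Ben ∩ Noa ∩ Divya: 09:30-11:35, 14:25-15:30.
Ben ∩ Noa ∩ Divya ∩ Rina: 09:30-11:35, 14:25-15:25.
The first common window of at least 25 minutes is 09:30-11:35, so the earliest start is 09:30.

09:30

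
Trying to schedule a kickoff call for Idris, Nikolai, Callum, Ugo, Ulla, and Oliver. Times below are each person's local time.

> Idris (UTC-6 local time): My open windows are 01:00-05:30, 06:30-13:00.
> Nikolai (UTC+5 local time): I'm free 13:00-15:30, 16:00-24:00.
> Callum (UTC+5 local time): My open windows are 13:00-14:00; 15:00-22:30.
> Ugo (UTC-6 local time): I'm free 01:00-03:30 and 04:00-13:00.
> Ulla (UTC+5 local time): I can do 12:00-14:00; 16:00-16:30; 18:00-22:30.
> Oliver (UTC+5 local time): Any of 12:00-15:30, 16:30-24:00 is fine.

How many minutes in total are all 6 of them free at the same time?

Idris in UTC: 07:00-11:30, 12:30-19:00 (add 6h to convert from UTC-6).
Nikolai in UTC: 08:00-10:30, 11:00-19:00 (subtract 5h to convert from UTC+5).
Callum in UTC: 08:00-09:00, 10:00-17:30 (subtract 5h to convert from UTC+5).
Ugo in UTC: 07:00-09:30, 10:00-19:00 (add 6h to convert from UTC-6).
Ulla in UTC: 07:00-09:00, 11:00-11:30, 13:00-17:30 (subtract 5h to convert from UTC+5).
Oliver in UTC: 07:00-10:30, 11:30-19:00 (subtract 5h to convert from UTC+5).
Idris ∩ Nikolai: 08:00-10:30, 11:00-11:30, 12:30-19:00.
Idris ∩ Nikolai ∩ Callum: 08:00-09:00, 10:00-10:30, 11:00-11:30, 12:30-17:30.
Idris ∩ Nikolai ∩ Callum ∩ Ugo: 08:00-09:00, 10:00-10:30, 11:00-11:30, 12:30-17:30.
Idris ∩ Nikolai ∩ Callum ∩ Ugo ∩ Ulla: 08:00-09:00, 11:00-11:30, 13:00-17:30.
Idris ∩ Nikolai ∩ Callum ∩ Ugo ∩ Ulla ∩ Oliver: 08:00-09:00, 13:00-17:30.
Summing the common windows: 60 + 270 = 330 minutes.

330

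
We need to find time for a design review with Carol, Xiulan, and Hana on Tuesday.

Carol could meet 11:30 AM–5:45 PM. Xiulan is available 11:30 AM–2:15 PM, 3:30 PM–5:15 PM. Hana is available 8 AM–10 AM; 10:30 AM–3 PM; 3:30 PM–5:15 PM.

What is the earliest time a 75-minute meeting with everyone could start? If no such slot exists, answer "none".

11:30

Carol ∩ Xiulan: 11:30-14:15, 15:30-17:15.
Carol ∩ Xiulan ∩ Hana: 11:30-14:15, 15:30-17:15.
The first common window of at least 75 minutes is 11:30-14:15, so the earliest start is 11:30.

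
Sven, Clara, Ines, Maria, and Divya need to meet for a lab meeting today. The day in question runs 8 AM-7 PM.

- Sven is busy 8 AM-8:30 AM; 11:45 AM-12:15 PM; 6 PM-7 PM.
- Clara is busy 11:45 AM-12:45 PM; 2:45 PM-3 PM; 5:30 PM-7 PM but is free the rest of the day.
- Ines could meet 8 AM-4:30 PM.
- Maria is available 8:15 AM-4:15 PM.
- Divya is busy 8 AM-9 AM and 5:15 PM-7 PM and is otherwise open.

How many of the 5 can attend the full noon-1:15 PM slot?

3

Sven free: 08:30-11:45, 12:15-18:00 (invert busy blocks within the working day).
Clara free: 08:00-11:45, 12:45-14:45, 15:00-17:30 (invert busy blocks within the working day).
Ines free: 08:00-16:30.
Maria free: 08:15-16:15.
Divya free: 09:00-17:15 (invert busy blocks within the working day).
Ines, Maria, and Divya can make the full 12:00-13:15 slot — that's 3.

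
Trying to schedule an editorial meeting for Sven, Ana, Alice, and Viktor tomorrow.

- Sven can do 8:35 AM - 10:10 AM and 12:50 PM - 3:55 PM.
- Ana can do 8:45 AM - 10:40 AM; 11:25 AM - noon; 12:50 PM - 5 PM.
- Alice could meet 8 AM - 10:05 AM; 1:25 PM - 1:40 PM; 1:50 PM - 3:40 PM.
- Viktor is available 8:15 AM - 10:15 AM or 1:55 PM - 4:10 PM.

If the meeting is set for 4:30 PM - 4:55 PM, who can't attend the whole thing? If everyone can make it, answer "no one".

Sven: not fully free for 16:30-16:55. Ana: free for 16:30-16:55. Alice: not fully free for 16:30-16:55. Viktor: not fully free for 16:30-16:55.

Alice, Sven, Viktor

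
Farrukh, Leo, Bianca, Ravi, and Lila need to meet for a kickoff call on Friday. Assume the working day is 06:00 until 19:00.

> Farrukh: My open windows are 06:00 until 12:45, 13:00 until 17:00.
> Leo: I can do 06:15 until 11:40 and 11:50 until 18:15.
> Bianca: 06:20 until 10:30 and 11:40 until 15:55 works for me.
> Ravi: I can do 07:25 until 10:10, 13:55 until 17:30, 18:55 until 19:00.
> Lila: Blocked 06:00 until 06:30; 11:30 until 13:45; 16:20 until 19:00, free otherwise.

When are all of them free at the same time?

07:25-10:10, 13:55-15:55

Farrukh free: 06:00-12:45, 13:00-17:00.
Leo free: 06:15-11:40, 11:50-18:15.
Bianca free: 06:20-10:30, 11:40-15:55.
Ravi free: 07:25-10:10, 13:55-17:30, 18:55-19:00.
Lila free: 06:30-11:30, 13:45-16:20 (invert busy blocks within the working day).
Farrukh ∩ Leo: 06:15-11:40, 11:50-12:45, 13:00-17:00.
Farrukh ∩ Leo ∩ Bianca: 06:20-10:30, 11:50-12:45, 13:00-15:55.
Farrukh ∩ Leo ∩ Bianca ∩ Ravi: 07:25-10:10, 13:55-15:55.
Farrukh ∩ Leo ∩ Bianca ∩ Ravi ∩ Lila: 07:25-10:10, 13:55-15:55.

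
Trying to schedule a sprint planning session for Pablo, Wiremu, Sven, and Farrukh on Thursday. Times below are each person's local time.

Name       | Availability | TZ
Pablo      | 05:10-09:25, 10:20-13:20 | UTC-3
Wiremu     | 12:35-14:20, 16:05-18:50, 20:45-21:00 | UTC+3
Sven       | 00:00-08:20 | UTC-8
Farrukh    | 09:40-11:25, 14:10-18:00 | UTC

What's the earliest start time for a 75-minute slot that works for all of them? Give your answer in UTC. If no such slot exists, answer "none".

Pablo in UTC: 08:10-12:25, 13:20-16:20 (add 3h to convert from UTC-3).
Wiremu in UTC: 09:35-11:20, 13:05-15:50, 17:45-18:00 (subtract 3h to convert from UTC+3).
Sven in UTC: 08:00-16:20 (add 8h to convert from UTC-8).
Farrukh in UTC: 09:40-11:25, 14:10-18:00.
Pablo ∩ Wiremu: 09:35-11:20, 13:20-15:50.
Pablo ∩ Wiremu ∩ Sven: 09:35-11:20, 13:20-15:50.
Pablo ∩ Wiremu ∩ Sven ∩ Farrukh: 09:40-11:20, 14:10-15:50.
The first common window of at least 75 minutes is 09:40-11:20, so the earliest start is 09:40.

09:40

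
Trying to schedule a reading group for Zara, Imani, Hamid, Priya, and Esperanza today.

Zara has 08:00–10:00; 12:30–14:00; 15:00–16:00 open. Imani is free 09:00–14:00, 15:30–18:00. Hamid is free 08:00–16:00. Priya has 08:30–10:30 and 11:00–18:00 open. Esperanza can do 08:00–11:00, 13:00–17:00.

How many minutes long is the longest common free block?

60

Zara ∩ Imani: 09:00-10:00, 12:30-14:00, 15:30-16:00.
Zara ∩ Imani ∩ Hamid: 09:00-10:00, 12:30-14:00, 15:30-16:00.
Zara ∩ Imani ∩ Hamid ∩ Priya: 09:00-10:00, 12:30-14:00, 15:30-16:00.
Zara ∩ Imani ∩ Hamid ∩ Priya ∩ Esperanza: 09:00-10:00, 13:00-14:00, 15:30-16:00.
Those are the intersection windows.
The longest is 09:00-10:00 at 60 minutes.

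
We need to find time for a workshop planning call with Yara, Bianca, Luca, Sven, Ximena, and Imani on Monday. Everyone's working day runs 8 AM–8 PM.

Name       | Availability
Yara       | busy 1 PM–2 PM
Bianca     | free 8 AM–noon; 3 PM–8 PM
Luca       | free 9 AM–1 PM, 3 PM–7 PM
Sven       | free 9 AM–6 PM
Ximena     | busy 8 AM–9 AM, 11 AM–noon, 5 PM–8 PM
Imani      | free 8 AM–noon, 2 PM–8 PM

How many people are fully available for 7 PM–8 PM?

Yara free: 08:00-13:00, 14:00-20:00 (invert busy blocks within the working day).
Bianca free: 08:00-12:00, 15:00-20:00.
Luca free: 09:00-13:00, 15:00-19:00.
Sven free: 09:00-18:00.
Ximena free: 09:00-11:00, 12:00-17:00 (invert busy blocks within the working day).
Imani free: 08:00-12:00, 14:00-20:00.
Yara, Bianca, and Imani can make the full 19:00-20:00 slot — that's 3.

3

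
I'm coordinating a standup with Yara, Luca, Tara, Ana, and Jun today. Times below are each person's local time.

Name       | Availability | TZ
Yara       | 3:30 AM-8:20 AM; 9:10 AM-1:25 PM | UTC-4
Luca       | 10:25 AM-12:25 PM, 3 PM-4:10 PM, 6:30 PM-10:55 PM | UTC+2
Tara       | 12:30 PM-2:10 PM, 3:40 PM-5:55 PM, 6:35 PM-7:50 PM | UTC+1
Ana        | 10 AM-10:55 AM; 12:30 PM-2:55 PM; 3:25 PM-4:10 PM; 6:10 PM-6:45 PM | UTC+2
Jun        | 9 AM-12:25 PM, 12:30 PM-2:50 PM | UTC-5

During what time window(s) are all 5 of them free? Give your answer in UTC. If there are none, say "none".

16:30-16:45

Yara in UTC: 07:30-12:20, 13:10-17:25 (add 4h to convert from UTC-4).
Luca in UTC: 08:25-10:25, 13:00-14:10, 16:30-20:55 (subtract 2h to convert from UTC+2).
Tara in UTC: 11:30-13:10, 14:40-16:55, 17:35-18:50 (subtract 1h to convert from UTC+1).
Ana in UTC: 08:00-08:55, 10:30-12:55, 13:25-14:10, 16:10-16:45 (subtract 2h to convert from UTC+2).
Jun in UTC: 14:00-17:25, 17:30-19:50 (add 5h to convert from UTC-5).
Yara ∩ Luca: 08:25-10:25, 13:10-14:10, 16:30-17:25.
Yara ∩ Luca ∩ Tara: 16:30-16:55.
Yara ∩ Luca ∩ Tara ∩ Ana: 16:30-16:45.
Yara ∩ Luca ∩ Tara ∩ Ana ∩ Jun: 16:30-16:45.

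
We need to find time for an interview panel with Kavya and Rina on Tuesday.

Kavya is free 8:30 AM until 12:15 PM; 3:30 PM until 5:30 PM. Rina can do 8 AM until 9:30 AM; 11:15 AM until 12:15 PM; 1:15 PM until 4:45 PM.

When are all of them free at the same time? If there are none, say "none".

08:30-09:30, 11:15-12:15, 15:30-16:45

Kavya ∩ Rina: 08:30-09:30, 11:15-12:15, 15:30-16:45.
Those are the intersection windows.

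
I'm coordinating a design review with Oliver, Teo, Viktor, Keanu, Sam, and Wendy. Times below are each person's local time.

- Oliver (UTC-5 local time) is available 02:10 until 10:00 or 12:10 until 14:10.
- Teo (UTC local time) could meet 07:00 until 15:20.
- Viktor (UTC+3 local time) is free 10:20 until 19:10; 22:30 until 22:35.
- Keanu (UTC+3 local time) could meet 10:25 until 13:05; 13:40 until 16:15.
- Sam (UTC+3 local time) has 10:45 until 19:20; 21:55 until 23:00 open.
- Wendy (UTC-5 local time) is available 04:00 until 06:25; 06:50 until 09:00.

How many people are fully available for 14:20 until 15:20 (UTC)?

3

Oliver in UTC: 07:10-15:00, 17:10-19:10 (add 5h to convert from UTC-5).
Teo in UTC: 07:00-15:20.
Viktor in UTC: 07:20-16:10, 19:30-19:35 (subtract 3h to convert from UTC+3).
Keanu in UTC: 07:25-10:05, 10:40-13:15 (subtract 3h to convert from UTC+3).
Sam in UTC: 07:45-16:20, 18:55-20:00 (subtract 3h to convert from UTC+3).
Wendy in UTC: 09:00-11:25, 11:50-14:00 (add 5h to convert from UTC-5).
Teo, Viktor, and Sam can make the full 14:20-15:20 slot — that's 3.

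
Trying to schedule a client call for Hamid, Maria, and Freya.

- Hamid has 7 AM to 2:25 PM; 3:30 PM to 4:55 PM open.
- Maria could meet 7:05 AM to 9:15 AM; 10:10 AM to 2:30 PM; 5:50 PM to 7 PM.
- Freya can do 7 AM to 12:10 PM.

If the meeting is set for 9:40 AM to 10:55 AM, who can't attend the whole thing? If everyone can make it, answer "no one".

Hamid: free for 09:40-10:55. Maria: not fully free for 09:40-10:55. Freya: free for 09:40-10:55.

Maria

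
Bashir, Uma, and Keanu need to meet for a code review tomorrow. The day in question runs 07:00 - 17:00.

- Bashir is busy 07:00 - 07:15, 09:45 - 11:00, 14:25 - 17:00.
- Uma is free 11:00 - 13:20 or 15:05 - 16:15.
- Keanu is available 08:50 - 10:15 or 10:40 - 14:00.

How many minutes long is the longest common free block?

Bashir free: 07:15-09:45, 11:00-14:25 (invert busy blocks within the working day).
Uma free: 11:00-13:20, 15:05-16:15.
Keanu free: 08:50-10:15, 10:40-14:00.
Bashir ∩ Uma: 11:00-13:20.
Bashir ∩ Uma ∩ Keanu: 11:00-13:20.
So the common availability across everyone is 11:00-13:20.
The longest is 11:00-13:20 at 140 minutes.

140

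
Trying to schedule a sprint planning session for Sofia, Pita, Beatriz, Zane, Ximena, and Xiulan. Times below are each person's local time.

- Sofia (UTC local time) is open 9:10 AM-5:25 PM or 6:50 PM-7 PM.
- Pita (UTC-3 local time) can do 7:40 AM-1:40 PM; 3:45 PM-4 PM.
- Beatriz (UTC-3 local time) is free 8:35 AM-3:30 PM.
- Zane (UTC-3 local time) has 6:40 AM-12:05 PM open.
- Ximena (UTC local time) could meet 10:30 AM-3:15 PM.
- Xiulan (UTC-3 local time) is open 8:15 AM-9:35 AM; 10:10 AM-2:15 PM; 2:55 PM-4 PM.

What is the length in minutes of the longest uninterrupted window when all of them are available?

Sofia in UTC: 09:10-17:25, 18:50-19:00.
Pita in UTC: 10:40-16:40, 18:45-19:00 (add 3h to convert from UTC-3).
Beatriz in UTC: 11:35-18:30 (add 3h to convert from UTC-3).
Zane in UTC: 09:40-15:05 (add 3h to convert from UTC-3).
Ximena in UTC: 10:30-15:15.
Xiulan in UTC: 11:15-12:35, 13:10-17:15, 17:55-19:00 (add 3h to convert from UTC-3).
Sofia ∩ Pita: 10:40-16:40, 18:50-19:00.
Sofia ∩ Pita ∩ Beatriz: 11:35-16:40.
Sofia ∩ Pita ∩ Beatriz ∩ Zane: 11:35-15:05.
Sofia ∩ Pita ∩ Beatriz ∩ Zane ∩ Ximena: 11:35-15:05.
Sofia ∩ Pita ∩ Beatriz ∩ Zane ∩ Ximena ∩ Xiulan: 11:35-12:35, 13:10-15:05.
So the common availability across everyone is 11:35-12:35, 13:10-15:05.
The longest is 13:10-15:05 at 115 minutes.

115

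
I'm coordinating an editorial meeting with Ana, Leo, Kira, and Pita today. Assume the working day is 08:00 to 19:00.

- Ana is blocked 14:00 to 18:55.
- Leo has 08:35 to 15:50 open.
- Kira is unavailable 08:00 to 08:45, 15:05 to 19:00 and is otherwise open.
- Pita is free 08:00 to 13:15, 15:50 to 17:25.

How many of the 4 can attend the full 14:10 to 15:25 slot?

1

Ana free: 08:00-14:00, 18:55-19:00 (invert busy blocks within the working day).
Leo free: 08:35-15:50.
Kira free: 08:45-15:05 (invert busy blocks within the working day).
Pita free: 08:00-13:15, 15:50-17:25.
Leo can make the full 14:10-15:25 slot — that's 1.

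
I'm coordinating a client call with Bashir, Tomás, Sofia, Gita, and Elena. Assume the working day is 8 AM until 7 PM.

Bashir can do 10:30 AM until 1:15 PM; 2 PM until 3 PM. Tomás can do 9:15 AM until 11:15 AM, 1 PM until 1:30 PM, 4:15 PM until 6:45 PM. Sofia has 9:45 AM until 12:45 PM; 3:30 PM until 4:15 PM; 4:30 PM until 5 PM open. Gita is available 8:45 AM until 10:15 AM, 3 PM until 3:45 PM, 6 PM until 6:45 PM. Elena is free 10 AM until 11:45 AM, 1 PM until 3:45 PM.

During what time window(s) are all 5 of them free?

Bashir ∩ Tomás: 10:30-11:15, 13:00-13:15.
Bashir ∩ Tomás ∩ Sofia: 10:30-11:15.
Bashir ∩ Tomás ∩ Sofia ∩ Gita: ∅.
Bashir ∩ Tomás ∩ Sofia ∩ Gita ∩ Elena: ∅.
There is no time when everyone is free.

none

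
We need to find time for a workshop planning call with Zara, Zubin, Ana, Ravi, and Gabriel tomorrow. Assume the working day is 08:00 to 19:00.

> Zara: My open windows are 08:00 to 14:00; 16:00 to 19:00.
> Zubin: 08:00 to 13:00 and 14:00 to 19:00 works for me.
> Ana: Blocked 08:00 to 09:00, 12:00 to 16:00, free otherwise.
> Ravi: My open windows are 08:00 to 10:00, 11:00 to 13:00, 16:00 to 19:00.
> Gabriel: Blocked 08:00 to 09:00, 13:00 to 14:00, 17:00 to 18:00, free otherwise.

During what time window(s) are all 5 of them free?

09:00-10:00, 11:00-12:00, 16:00-17:00, 18:00-19:00

Zara free: 08:00-14:00, 16:00-19:00.
Zubin free: 08:00-13:00, 14:00-19:00.
Ana free: 09:00-12:00, 16:00-19:00 (invert busy blocks within the working day).
Ravi free: 08:00-10:00, 11:00-13:00, 16:00-19:00.
Gabriel free: 09:00-13:00, 14:00-17:00, 18:00-19:00 (invert busy blocks within the working day).
Zara ∩ Zubin: 08:00-13:00, 16:00-19:00.
Zara ∩ Zubin ∩ Ana: 09:00-12:00, 16:00-19:00.
Zara ∩ Zubin ∩ Ana ∩ Ravi: 09:00-10:00, 11:00-12:00, 16:00-19:00.
Zara ∩ Zubin ∩ Ana ∩ Ravi ∩ Gabriel: 09:00-10:00, 11:00-12:00, 16:00-17:00, 18:00-19:00.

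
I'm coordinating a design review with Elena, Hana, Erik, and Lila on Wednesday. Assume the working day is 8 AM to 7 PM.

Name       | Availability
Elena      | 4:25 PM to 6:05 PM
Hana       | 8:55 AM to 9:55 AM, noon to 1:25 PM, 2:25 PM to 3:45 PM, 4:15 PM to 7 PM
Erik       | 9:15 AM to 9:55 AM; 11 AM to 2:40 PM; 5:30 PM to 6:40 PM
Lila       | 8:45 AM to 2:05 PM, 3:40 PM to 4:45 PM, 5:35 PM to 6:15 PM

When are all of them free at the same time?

Elena ∩ Hana: 16:25-18:05.
Elena ∩ Hana ∩ Erik: 17:30-18:05.
Elena ∩ Hana ∩ Erik ∩ Lila: 17:35-18:05.
So the common availability across everyone is 17:35-18:05.

17:35-18:05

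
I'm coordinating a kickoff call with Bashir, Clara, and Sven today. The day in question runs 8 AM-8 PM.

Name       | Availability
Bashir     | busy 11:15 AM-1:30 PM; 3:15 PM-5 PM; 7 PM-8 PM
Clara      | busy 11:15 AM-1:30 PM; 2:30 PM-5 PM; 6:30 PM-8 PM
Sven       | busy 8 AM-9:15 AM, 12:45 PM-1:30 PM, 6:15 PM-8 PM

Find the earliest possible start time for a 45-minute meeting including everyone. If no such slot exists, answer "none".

Bashir free: 08:00-11:15, 13:30-15:15, 17:00-19:00 (invert busy blocks within the working day).
Clara free: 08:00-11:15, 13:30-14:30, 17:00-18:30 (invert busy blocks within the working day).
Sven free: 09:15-12:45, 13:30-18:15 (invert busy blocks within the working day).
Bashir ∩ Clara: 08:00-11:15, 13:30-14:30, 17:00-18:30.
Bashir ∩ Clara ∩ Sven: 09:15-11:15, 13:30-14:30, 17:00-18:15.
So the common availability across everyone is 09:15-11:15, 13:30-14:30, 17:00-18:15.
The first common window of at least 45 minutes is 09:15-11:15, so the earliest start is 09:15.

09:15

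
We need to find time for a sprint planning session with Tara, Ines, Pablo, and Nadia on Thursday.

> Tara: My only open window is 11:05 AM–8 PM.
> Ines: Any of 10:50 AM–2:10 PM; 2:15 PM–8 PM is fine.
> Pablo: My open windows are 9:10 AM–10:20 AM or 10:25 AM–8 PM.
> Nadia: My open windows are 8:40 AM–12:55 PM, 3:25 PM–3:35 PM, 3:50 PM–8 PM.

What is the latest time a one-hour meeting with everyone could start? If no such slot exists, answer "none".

Tara ∩ Ines: 11:05-14:10, 14:15-20:00.
Tara ∩ Ines ∩ Pablo: 11:05-14:10, 14:15-20:00.
Tara ∩ Ines ∩ Pablo ∩ Nadia: 11:05-12:55, 15:25-15:35, 15:50-20:00.
The last common window of at least 60 minutes is 15:50-20:00; a 60-minute meeting can start as late as 19:00 and still end by 20:00.

19:00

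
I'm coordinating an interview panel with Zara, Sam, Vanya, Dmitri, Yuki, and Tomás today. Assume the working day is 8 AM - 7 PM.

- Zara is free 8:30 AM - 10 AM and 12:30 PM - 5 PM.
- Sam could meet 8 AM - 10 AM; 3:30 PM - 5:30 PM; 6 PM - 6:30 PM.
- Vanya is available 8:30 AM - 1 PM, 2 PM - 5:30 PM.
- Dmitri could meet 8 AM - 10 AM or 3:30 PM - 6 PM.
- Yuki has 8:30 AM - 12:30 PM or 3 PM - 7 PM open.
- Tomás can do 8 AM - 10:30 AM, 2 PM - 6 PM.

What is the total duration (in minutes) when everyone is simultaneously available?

180

Zara ∩ Sam: 08:30-10:00, 15:30-17:00.
Zara ∩ Sam ∩ Vanya: 08:30-10:00, 15:30-17:00.
Zara ∩ Sam ∩ Vanya ∩ Dmitri: 08:30-10:00, 15:30-17:00.
Zara ∩ Sam ∩ Vanya ∩ Dmitri ∩ Yuki: 08:30-10:00, 15:30-17:00.
Zara ∩ Sam ∩ Vanya ∩ Dmitri ∩ Yuki ∩ Tomás: 08:30-10:00, 15:30-17:00.
Summing the common windows: 90 + 90 = 180 minutes.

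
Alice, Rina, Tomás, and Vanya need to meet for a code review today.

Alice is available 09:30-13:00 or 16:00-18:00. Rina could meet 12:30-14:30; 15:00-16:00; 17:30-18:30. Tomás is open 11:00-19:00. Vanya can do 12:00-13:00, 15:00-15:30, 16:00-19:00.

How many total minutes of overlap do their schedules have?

60

Alice ∩ Rina: 12:30-13:00, 17:30-18:00.
Alice ∩ Rina ∩ Tomás: 12:30-13:00, 17:30-18:00.
Alice ∩ Rina ∩ Tomás ∩ Vanya: 12:30-13:00, 17:30-18:00.
So the common availability across everyone is 12:30-13:00, 17:30-18:00.
Summing the common windows: 30 + 30 = 60 minutes.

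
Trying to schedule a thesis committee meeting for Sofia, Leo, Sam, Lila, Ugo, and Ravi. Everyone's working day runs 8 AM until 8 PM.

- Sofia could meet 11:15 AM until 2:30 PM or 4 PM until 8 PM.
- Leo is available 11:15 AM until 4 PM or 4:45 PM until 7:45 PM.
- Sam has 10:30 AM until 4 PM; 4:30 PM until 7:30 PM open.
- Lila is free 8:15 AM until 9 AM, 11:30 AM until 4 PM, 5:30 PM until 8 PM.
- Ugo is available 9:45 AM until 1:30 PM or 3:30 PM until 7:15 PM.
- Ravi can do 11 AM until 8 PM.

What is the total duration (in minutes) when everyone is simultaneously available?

225

Sofia ∩ Leo: 11:15-14:30, 16:45-19:45.
Sofia ∩ Leo ∩ Sam: 11:15-14:30, 16:45-19:30.
Sofia ∩ Leo ∩ Sam ∩ Lila: 11:30-14:30, 17:30-19:30.
Sofia ∩ Leo ∩ Sam ∩ Lila ∩ Ugo: 11:30-13:30, 17:30-19:15.
Sofia ∩ Leo ∩ Sam ∩ Lila ∩ Ugo ∩ Ravi: 11:30-13:30, 17:30-19:15.
Summing the common windows: 120 + 105 = 225 minutes.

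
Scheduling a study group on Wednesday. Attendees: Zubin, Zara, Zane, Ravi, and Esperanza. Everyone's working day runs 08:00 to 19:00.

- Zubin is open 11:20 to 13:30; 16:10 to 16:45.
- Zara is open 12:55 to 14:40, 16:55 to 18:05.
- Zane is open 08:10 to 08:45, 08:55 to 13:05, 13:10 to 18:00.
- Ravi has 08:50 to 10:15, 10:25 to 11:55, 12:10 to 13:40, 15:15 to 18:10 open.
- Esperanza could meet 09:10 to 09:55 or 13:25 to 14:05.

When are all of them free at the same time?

13:25-13:30

Zubin ∩ Zara: 12:55-13:30.
Zubin ∩ Zara ∩ Zane: 12:55-13:05, 13:10-13:30.
Zubin ∩ Zara ∩ Zane ∩ Ravi: 12:55-13:05, 13:10-13:30.
Zubin ∩ Zara ∩ Zane ∩ Ravi ∩ Esperanza: 13:25-13:30.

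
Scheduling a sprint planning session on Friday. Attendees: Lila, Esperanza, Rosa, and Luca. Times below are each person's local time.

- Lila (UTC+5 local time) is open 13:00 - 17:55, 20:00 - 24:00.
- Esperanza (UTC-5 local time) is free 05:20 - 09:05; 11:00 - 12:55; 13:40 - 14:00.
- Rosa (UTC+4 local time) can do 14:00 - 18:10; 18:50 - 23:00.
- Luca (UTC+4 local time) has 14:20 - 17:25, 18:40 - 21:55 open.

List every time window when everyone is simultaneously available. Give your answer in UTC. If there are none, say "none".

Lila in UTC: 08:00-12:55, 15:00-19:00 (subtract 5h to convert from UTC+5).
Esperanza in UTC: 10:20-14:05, 16:00-17:55, 18:40-19:00 (add 5h to convert from UTC-5).
Rosa in UTC: 10:00-14:10, 14:50-19:00 (subtract 4h to convert from UTC+4).
Luca in UTC: 10:20-13:25, 14:40-17:55 (subtract 4h to convert from UTC+4).
Lila ∩ Esperanza: 10:20-12:55, 16:00-17:55, 18:40-19:00.
Lila ∩ Esperanza ∩ Rosa: 10:20-12:55, 16:00-17:55, 18:40-19:00.
Lila ∩ Esperanza ∩ Rosa ∩ Luca: 10:20-12:55, 16:00-17:55.

10:20-12:55, 16:00-17:55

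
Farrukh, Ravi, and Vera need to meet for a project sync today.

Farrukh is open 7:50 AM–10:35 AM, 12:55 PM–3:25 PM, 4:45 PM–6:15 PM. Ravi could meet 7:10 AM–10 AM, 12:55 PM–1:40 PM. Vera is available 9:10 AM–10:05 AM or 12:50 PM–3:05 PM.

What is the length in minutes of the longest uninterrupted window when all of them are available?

50

Farrukh ∩ Ravi: 07:50-10:00, 12:55-13:40.
Farrukh ∩ Ravi ∩ Vera: 09:10-10:00, 12:55-13:40.
Those are the intersection windows.
The longest is 09:10-10:00 at 50 minutes.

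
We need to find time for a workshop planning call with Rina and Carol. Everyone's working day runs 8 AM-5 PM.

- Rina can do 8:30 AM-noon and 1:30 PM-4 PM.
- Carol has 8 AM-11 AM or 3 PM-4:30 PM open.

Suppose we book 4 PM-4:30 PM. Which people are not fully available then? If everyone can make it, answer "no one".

Rina: not fully free for 16:00-16:30. Carol: free for 16:00-16:30.

Rina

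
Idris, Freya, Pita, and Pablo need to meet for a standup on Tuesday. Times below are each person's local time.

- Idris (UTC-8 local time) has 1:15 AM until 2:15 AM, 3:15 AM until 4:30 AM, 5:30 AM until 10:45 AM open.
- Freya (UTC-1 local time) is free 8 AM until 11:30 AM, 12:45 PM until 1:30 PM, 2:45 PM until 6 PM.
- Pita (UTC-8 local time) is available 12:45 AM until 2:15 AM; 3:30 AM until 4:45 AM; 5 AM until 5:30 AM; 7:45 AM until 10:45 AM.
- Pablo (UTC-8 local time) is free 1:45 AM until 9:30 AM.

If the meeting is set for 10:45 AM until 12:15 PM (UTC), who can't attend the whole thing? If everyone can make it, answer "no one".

Idris in UTC: 09:15-10:15, 11:15-12:30, 13:30-18:45 (add 8h to convert from UTC-8).
Freya in UTC: 09:00-12:30, 13:45-14:30, 15:45-19:00 (add 1h to convert from UTC-1).
Pita in UTC: 08:45-10:15, 11:30-12:45, 13:00-13:30, 15:45-18:45 (add 8h to convert from UTC-8).
Pablo in UTC: 09:45-17:30 (add 8h to convert from UTC-8).
Idris: not fully free for 10:45-12:15. Freya: free for 10:45-12:15. Pita: not fully free for 10:45-12:15. Pablo: free for 10:45-12:15.

Idris, Pita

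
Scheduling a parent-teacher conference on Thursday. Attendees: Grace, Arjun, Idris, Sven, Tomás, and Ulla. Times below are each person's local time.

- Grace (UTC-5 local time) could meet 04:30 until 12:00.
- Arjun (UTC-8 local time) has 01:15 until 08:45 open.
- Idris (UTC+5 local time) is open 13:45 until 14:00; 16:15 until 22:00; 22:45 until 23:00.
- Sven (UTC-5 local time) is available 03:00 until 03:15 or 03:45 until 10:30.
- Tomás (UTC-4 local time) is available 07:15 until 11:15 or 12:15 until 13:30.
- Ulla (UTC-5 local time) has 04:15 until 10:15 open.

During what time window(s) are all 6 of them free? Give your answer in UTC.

11:15-15:15

Grace in UTC: 09:30-17:00 (add 5h to convert from UTC-5).
Arjun in UTC: 09:15-16:45 (add 8h to convert from UTC-8).
Idris in UTC: 08:45-09:00, 11:15-17:00, 17:45-18:00 (subtract 5h to convert from UTC+5).
Sven in UTC: 08:00-08:15, 08:45-15:30 (add 5h to convert from UTC-5).
Tomás in UTC: 11:15-15:15, 16:15-17:30 (add 4h to convert from UTC-4).
Ulla in UTC: 09:15-15:15 (add 5h to convert from UTC-5).
Grace ∩ Arjun: 09:30-16:45.
Grace ∩ Arjun ∩ Idris: 11:15-16:45.
Grace ∩ Arjun ∩ Idris ∩ Sven: 11:15-15:30.
Grace ∩ Arjun ∩ Idris ∩ Sven ∩ Tomás: 11:15-15:15.
Grace ∩ Arjun ∩ Idris ∩ Sven ∩ Tomás ∩ Ulla: 11:15-15:15.
Those are the intersection windows.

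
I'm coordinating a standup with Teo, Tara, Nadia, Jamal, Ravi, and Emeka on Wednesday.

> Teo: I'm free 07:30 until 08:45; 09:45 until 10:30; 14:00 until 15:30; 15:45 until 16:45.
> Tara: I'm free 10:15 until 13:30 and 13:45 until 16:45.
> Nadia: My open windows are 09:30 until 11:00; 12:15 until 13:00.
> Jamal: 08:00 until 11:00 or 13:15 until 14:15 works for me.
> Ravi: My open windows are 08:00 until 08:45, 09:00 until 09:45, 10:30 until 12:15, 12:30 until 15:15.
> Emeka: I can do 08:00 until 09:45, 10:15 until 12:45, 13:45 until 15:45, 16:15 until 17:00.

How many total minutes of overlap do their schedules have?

0

Teo ∩ Tara: 10:15-10:30, 14:00-15:30, 15:45-16:45.
Teo ∩ Tara ∩ Nadia: 10:15-10:30.
Teo ∩ Tara ∩ Nadia ∩ Jamal: 10:15-10:30.
Teo ∩ Tara ∩ Nadia ∩ Jamal ∩ Ravi: ∅.
Teo ∩ Tara ∩ Nadia ∩ Jamal ∩ Ravi ∩ Emeka: ∅.
There is no time when everyone is free.
There is no common window, so the total is 0 minutes.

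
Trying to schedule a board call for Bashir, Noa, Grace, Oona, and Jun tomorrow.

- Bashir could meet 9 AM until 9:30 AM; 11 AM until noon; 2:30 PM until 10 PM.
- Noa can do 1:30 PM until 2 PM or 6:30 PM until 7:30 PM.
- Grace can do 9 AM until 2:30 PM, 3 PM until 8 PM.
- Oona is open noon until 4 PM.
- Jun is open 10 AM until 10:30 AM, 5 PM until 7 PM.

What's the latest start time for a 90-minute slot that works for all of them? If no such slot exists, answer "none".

Bashir ∩ Noa: 18:30-19:30.
Bashir ∩ Noa ∩ Grace: 18:30-19:30.
Bashir ∩ Noa ∩ Grace ∩ Oona: ∅.
Bashir ∩ Noa ∩ Grace ∩ Oona ∩ Jun: ∅.
There is no time when everyone is free.
No common window is at least 90 minutes long.

none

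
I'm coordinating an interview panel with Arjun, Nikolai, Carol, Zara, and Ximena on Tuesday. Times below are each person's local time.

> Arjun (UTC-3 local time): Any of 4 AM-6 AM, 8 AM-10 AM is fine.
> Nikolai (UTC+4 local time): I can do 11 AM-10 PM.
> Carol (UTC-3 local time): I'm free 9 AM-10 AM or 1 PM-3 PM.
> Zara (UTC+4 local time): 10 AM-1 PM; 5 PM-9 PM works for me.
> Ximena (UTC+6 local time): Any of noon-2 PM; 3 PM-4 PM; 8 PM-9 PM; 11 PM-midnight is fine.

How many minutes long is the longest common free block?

0

Arjun in UTC: 07:00-09:00, 11:00-13:00 (add 3h to convert from UTC-3).
Nikolai in UTC: 07:00-18:00 (subtract 4h to convert from UTC+4).
Carol in UTC: 12:00-13:00, 16:00-18:00 (add 3h to convert from UTC-3).
Zara in UTC: 06:00-09:00, 13:00-17:00 (subtract 4h to convert from UTC+4).
Ximena in UTC: 06:00-08:00, 09:00-10:00, 14:00-15:00, 17:00-18:00 (subtract 6h to convert from UTC+6).
Arjun ∩ Nikolai: 07:00-09:00, 11:00-13:00.
Arjun ∩ Nikolai ∩ Carol: 12:00-13:00.
Arjun ∩ Nikolai ∩ Carol ∩ Zara: ∅.
Arjun ∩ Nikolai ∩ Carol ∩ Zara ∩ Ximena: ∅.
There is no time when everyone is free.
No common window exists, so the longest block is 0 minutes.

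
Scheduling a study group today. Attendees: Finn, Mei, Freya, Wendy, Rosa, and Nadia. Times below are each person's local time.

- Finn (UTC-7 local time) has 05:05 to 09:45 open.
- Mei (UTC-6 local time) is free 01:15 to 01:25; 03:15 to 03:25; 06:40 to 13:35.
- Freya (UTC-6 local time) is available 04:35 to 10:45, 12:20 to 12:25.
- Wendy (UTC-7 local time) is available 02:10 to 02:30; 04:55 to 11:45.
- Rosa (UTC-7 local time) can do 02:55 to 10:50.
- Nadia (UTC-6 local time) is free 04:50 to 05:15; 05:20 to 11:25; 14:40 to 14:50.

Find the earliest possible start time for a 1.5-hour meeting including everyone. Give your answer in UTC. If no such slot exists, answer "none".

Finn in UTC: 12:05-16:45 (add 7h to convert from UTC-7).
Mei in UTC: 07:15-07:25, 09:15-09:25, 12:40-19:35 (add 6h to convert from UTC-6).
Freya in UTC: 10:35-16:45, 18:20-18:25 (add 6h to convert from UTC-6).
Wendy in UTC: 09:10-09:30, 11:55-18:45 (add 7h to convert from UTC-7).
Rosa in UTC: 09:55-17:50 (add 7h to convert from UTC-7).
Nadia in UTC: 10:50-11:15, 11:20-17:25, 20:40-20:50 (add 6h to convert from UTC-6).
Finn ∩ Mei: 12:40-16:45.
Finn ∩ Mei ∩ Freya: 12:40-16:45.
Finn ∩ Mei ∩ Freya ∩ Wendy: 12:40-16:45.
Finn ∩ Mei ∩ Freya ∩ Wendy ∩ Rosa: 12:40-16:45.
Finn ∩ Mei ∩ Freya ∩ Wendy ∩ Rosa ∩ Nadia: 12:40-16:45.
The first common window of at least 90 minutes is 12:40-16:45, so the earliest start is 12:40.

12:40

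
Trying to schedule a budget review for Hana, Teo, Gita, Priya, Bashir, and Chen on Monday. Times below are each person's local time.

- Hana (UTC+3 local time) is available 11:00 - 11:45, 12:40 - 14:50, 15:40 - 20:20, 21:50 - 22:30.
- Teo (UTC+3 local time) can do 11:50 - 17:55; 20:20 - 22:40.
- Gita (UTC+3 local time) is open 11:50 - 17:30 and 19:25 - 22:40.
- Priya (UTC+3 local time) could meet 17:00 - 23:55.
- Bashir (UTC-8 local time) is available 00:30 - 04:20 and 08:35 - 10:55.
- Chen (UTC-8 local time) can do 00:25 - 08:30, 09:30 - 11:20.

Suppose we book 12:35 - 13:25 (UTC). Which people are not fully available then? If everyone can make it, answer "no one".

Bashir, Hana, Priya

Hana in UTC: 08:00-08:45, 09:40-11:50, 12:40-17:20, 18:50-19:30 (subtract 3h to convert from UTC+3).
Teo in UTC: 08:50-14:55, 17:20-19:40 (subtract 3h to convert from UTC+3).
Gita in UTC: 08:50-14:30, 16:25-19:40 (subtract 3h to convert from UTC+3).
Priya in UTC: 14:00-20:55 (subtract 3h to convert from UTC+3).
Bashir in UTC: 08:30-12:20, 16:35-18:55 (add 8h to convert from UTC-8).
Chen in UTC: 08:25-16:30, 17:30-19:20 (add 8h to convert from UTC-8).
Hana: not fully free for 12:35-13:25. Teo: free for 12:35-13:25. Gita: free for 12:35-13:25. Priya: not fully free for 12:35-13:25. Bashir: not fully free for 12:35-13:25. Chen: free for 12:35-13:25.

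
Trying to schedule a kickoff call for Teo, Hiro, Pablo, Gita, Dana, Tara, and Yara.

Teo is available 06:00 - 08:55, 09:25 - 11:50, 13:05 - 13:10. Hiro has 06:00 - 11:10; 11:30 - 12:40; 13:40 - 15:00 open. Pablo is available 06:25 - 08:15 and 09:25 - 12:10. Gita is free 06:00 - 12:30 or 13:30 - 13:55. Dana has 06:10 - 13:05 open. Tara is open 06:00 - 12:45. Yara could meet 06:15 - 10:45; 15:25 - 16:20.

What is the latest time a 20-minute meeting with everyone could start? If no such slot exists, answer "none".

10:25

Teo ∩ Hiro: 06:00-08:55, 09:25-11:10, 11:30-11:50.
Teo ∩ Hiro ∩ Pablo: 06:25-08:15, 09:25-11:10, 11:30-11:50.
Teo ∩ Hiro ∩ Pablo ∩ Gita: 06:25-08:15, 09:25-11:10, 11:30-11:50.
Teo ∩ Hiro ∩ Pablo ∩ Gita ∩ Dana: 06:25-08:15, 09:25-11:10, 11:30-11:50.
Teo ∩ Hiro ∩ Pablo ∩ Gita ∩ Dana ∩ Tara: 06:25-08:15, 09:25-11:10, 11:30-11:50.
Teo ∩ Hiro ∩ Pablo ∩ Gita ∩ Dana ∩ Tara ∩ Yara: 06:25-08:15, 09:25-10:45.
The last common window of at least 20 minutes is 09:25-10:45; a 20-minute meeting can start as late as 10:25 and still end by 10:45.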